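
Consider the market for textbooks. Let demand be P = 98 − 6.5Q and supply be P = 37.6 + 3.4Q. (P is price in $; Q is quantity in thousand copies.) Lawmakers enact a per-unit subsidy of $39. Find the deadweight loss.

Competitive equilibrium: 98 − 6.5Q = 37.6 + 3.4Q → Q* = 6.101, P* = 58.3434.
The subsidy lowers effective supply by 39: P = 3.4Q − 1.4.
New quantity: 98 − 6.5Q = 3.4Q − 1.4 → Q' = 10.0404.
Overproduction ΔQ = 10.0404 − 6.101 = 3.9394; wedge = subsidy = 39.
Welfare loss = ½ × 3.9394 × 39 = $76.82 thousand.

$76.82 thousand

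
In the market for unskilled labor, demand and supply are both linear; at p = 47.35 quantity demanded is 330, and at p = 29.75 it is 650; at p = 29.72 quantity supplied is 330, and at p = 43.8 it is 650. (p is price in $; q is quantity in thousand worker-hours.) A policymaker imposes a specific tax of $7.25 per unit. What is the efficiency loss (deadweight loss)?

Demand slope = (29.75 − 47.35)/(650 − 330) = −0.055, so p = 65.5 − 0.055q.
Supply slope = (43.8 − 29.72)/(650 − 330) = 0.044, so p = 15.2 + 0.044q.
Competitive equilibrium: 65.5 − 0.055q = 15.2 + 0.044q → q* = 508.0808, p* = 37.5556.
With the tax, the buyer price exceeds the seller price by 7.25: (65.5 − 0.055q) − (15.2 + 0.044q) = 7.25 → q' = 434.8485.
Δq = 508.0808 − 434.8485 = 73.2323; the wedge equals the tax, 7.25.
Welfare loss = ½ × 73.2323 × 7.25 = $265.47 thousand.

$265.47 thousand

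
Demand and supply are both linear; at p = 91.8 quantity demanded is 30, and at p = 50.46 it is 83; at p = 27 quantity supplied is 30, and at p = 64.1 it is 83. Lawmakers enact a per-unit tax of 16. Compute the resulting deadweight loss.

86.49

Demand slope = (50.46 − 91.8)/(83 − 30) = −0.78, so p = 115.2 − 0.78q.
Supply slope = (64.1 − 27)/(83 − 30) = 0.7, so p = 6 + 0.7q.
Competitive equilibrium: 115.2 − 0.78q = 6 + 0.7q → q* = 73.7838, p* = 57.6486.
With the tax, the buyer price exceeds the seller price by 16: (115.2 − 0.78q) − (6 + 0.7q) = 16 → q' = 62.973.
Δq = 73.7838 − 62.973 = 10.8108; the wedge equals the tax, 16.
Deadweight loss = ½ × 10.8108 × 16 = 86.49.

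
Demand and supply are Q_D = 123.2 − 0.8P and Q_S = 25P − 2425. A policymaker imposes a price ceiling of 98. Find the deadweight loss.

In inverse form: demand P = 154 − 1.25Q, supply P = 97 + 0.04Q.
Competitive equilibrium: 154 − 1.25Q = 97 + 0.04Q → Q* = 44.186, P* = 98.7674.
At the ceiling P = 98, quantity supplied = (98 − 97)/0.04 = 25.
Willingness to pay at Q' = 25: 154 − 1.25·25 = 122.75.
ΔQ = 44.186 − 25 = 19.186; wedge = 122.75 − 98 = 24.75.
Welfare loss = ½ × 19.186 × 24.75 = 237.43.

237.43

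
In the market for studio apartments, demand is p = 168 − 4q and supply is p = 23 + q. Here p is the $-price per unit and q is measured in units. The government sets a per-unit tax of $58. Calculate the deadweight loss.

Competitive equilibrium: 168 − 4q = 23 + q → q* = 29, p* = 52.
With the tax, the buyer price exceeds the seller price by 58: (168 − 4q) − (23 + q) = 58 → q' = 17.4.
Δq = 29 − 17.4 = 11.6; the wedge equals the tax, 58.
Deadweight loss = ½ × 11.6 × 58 = $336.40.

$336.40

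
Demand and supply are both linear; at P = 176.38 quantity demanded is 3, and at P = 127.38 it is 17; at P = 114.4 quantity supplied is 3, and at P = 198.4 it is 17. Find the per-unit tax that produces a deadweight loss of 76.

Demand slope = (127.38 − 176.38)/(17 − 3) = −3.5, so P = 186.88 − 3.5Q.
Supply slope = (198.4 − 114.4)/(17 − 3) = 6, so P = 96.4 + 6Q.
Competitive equilibrium: 186.88 − 3.5Q = 96.4 + 6Q → Q* = 9.5242, P* = 153.5453.
A tax t gives ΔQ = t/9.5 and wedge t, so DWL = t²/19.
t²/19 = 76 → t² = 1444 → t = 38.

38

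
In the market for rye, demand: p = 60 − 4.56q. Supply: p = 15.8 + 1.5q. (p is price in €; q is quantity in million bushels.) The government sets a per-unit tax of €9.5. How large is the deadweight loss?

Competitive equilibrium: 60 − 4.56q = 15.8 + 1.5q → q* = 7.2937, p* = 26.7406.
With the tax, the buyer price exceeds the seller price by 9.5: (60 − 4.56q) − (15.8 + 1.5q) = 9.5 → q' = 5.7261.
Δq = 7.2937 − 5.7261 = 1.5676; the wedge equals the tax, 9.5.
DWL = ½ × 1.5676 × 9.5 = €7.45 million.

€7.45 million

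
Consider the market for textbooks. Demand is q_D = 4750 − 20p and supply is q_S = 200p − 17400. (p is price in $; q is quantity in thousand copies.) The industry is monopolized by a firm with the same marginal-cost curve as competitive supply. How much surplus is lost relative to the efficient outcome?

In inverse form: demand p = 237.5 − 0.05q, supply p = 87 + 0.005q.
Competitive equilibrium: 237.5 − 0.05q = 87 + 0.005q → q* = 2736.36364, p* = 100.68182.
Marginal revenue: MR = 237.5 − 0.1q. Set MR = MC: 237.5 − 0.1q = 87 + 0.005q → q_m = 1433.33333.
Price p_m = 237.5 − 0.05·1433.33333 = 165.83333; MC(q_m) = 87 + 0.005·1433.33333 = 94.16667.
Competitive q* = 2736.36364, so Δq = 1303.03031; wedge = 165.83333 − 94.16667 = 71.66666.
DWL = ½ × 1303.03031 × 71.66666 = $46691.92 thousand.

$46691.92 thousand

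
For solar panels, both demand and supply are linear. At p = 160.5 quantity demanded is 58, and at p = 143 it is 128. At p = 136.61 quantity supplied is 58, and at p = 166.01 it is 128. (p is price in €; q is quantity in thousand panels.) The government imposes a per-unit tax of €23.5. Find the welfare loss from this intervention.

€412.13 thousand

Demand slope = (143 − 160.5)/(128 − 58) = −0.25, so p = 175 − 0.25q.
Supply slope = (166.01 − 136.61)/(128 − 58) = 0.42, so p = 112.25 + 0.42q.
Competitive equilibrium: 175 − 0.25q = 112.25 + 0.42q → q* = 93.6567, p* = 151.5858.
With the tax, the buyer price exceeds the seller price by 23.5: (175 − 0.25q) − (112.25 + 0.42q) = 23.5 → q' = 58.5821.
Δq = 93.6567 − 58.5821 = 35.0746; the wedge equals the tax, 23.5.
The triangle = ½ × 35.0746 × 23.5 = €412.13 thousand.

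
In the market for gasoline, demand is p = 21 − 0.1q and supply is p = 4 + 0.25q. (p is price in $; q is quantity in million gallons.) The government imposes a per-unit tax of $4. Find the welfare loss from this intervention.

$22.86 million

Competitive equilibrium: 21 − 0.1q = 4 + 0.25q → q* = 48.5714, p* = 16.1429.
With the tax, the buyer price exceeds the seller price by 4: (21 − 0.1q) − (4 + 0.25q) = 4 → q' = 37.1429.
Δq = 48.5714 − 37.1429 = 11.4285; the wedge equals the tax, 4.
Welfare loss = ½ × 11.4285 × 4 = $22.86 million.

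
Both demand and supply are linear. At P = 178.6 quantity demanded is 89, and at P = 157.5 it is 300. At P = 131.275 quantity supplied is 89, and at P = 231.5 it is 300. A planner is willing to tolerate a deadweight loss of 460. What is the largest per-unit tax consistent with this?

Demand slope = (157.5 − 178.6)/(300 − 89) = −0.1, so P = 187.5 − 0.1Q.
Supply slope = (231.5 − 131.275)/(300 − 89) = 0.475, so P = 89 + 0.475Q.
Competitive equilibrium: 187.5 − 0.1Q = 89 + 0.475Q → Q* = 171.3043, P* = 170.3696.
A tax t gives ΔQ = t/0.575 and wedge t, so DWL = t²/1.15.
t²/1.15 = 460 → t² = 529 → t = 23.

23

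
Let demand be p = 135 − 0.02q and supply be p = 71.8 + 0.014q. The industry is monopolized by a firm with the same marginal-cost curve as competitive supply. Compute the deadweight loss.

8057.45

Competitive equilibrium: 135 − 0.02q = 71.8 + 0.014q → q* = 1858.8235, p* = 97.8235.
Marginal revenue: MR = 135 − 0.04q. Set MR = MC: 135 − 0.04q = 71.8 + 0.014q → q_m = 1170.3704.
Price p_m = 135 − 0.02·1170.3704 = 111.5926; MC(q_m) = 71.8 + 0.014·1170.3704 = 88.1852.
Competitive q* = 1858.8235, so Δq = 688.4531; wedge = 111.5926 − 88.1852 = 23.4074.
DWL = ½ × 688.4531 × 23.4074 = 8057.45.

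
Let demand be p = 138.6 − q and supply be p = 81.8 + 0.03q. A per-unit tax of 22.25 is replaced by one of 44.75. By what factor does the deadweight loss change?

Competitive equilibrium: 138.6 − q = 81.8 + 0.03q → q* = 55.1456, p* = 83.4544.
For a per-unit tax t: Δq = t/1.03, so DWL = ½·t·(t/1.03) = t²/2.06.
At t = 22.25: DWL = 240.322. At t = 44.75: DWL = 972.118.
Ratio = (44.75/22.25)² = 4.045.

4.045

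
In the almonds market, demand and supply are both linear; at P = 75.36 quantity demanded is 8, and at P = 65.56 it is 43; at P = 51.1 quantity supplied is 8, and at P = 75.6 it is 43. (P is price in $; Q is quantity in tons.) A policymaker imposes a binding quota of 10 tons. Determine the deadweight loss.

Demand slope = (65.56 − 75.36)/(43 − 8) = −0.28, so P = 77.6 − 0.28Q.
Supply slope = (75.6 − 51.1)/(43 − 8) = 0.7, so P = 45.5 + 0.7Q.
Competitive equilibrium: 77.6 − 0.28Q = 45.5 + 0.7Q → Q* = 32.7551, P* = 68.4286.
At Q = 10: demand price = 77.6 − 0.28·10 = 74.8; supply price = 45.5 + 0.7·10 = 52.5.
ΔQ = 32.7551 − 10 = 22.7551; wedge = 74.8 − 52.5 = 22.3.
Deadweight loss = ½ × 22.7551 × 22.3 = $253.72.

$253.72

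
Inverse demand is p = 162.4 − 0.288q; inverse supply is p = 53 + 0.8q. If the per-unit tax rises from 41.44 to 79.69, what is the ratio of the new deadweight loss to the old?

3.698

Competitive equilibrium: 162.4 − 0.288q = 53 + 0.8q → q* = 100.5515, p* = 133.4412.
For a per-unit tax t: Δq = t/1.088, so DWL = ½·t·(t/1.088) = t²/2.176.
At t = 41.44: DWL = 789.188. At t = 79.69: DWL = 2918.427.
Ratio = (79.69/41.44)² = 3.698.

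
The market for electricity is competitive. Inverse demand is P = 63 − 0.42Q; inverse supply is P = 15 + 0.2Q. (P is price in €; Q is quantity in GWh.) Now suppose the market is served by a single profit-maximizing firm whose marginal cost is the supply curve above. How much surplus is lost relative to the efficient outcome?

€303.03

Competitive equilibrium: 63 − 0.42Q = 15 + 0.2Q → Q* = 77.41935, P* = 30.48387.
Marginal revenue: MR = 63 − 0.84Q. Set MR = MC: 63 − 0.84Q = 15 + 0.2Q → Q_m = 46.15385.
Price P_m = 63 − 0.42·46.15385 = 43.61538; MC(Q_m) = 15 + 0.2·46.15385 = 24.23077.
Competitive Q* = 77.41935, so ΔQ = 31.2655; wedge = 43.61538 − 24.23077 = 19.38461.
The triangle = ½ × 31.2655 × 19.38461 = €303.03.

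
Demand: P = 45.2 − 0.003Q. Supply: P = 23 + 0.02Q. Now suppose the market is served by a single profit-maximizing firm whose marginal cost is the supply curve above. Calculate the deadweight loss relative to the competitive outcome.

142.64

Competitive equilibrium: 45.2 − 0.003Q = 23 + 0.02Q → Q* = 965.2174, P* = 42.3043.
Marginal revenue: MR = 45.2 − 0.006Q. Set MR = MC: 45.2 − 0.006Q = 23 + 0.02Q → Q_m = 853.8462.
Price P_m = 45.2 − 0.003·853.8462 = 42.6385; MC(Q_m) = 23 + 0.02·853.8462 = 40.0769.
Competitive Q* = 965.2174, so ΔQ = 111.3712; wedge = 42.6385 − 40.0769 = 2.5616.
Welfare loss = ½ × 111.3712 × 2.5616 = 142.64.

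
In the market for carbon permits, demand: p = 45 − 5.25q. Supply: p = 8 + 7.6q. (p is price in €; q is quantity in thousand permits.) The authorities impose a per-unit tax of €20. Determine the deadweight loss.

€15.56 thousand

Competitive equilibrium: 45 − 5.25q = 8 + 7.6q → q* = 2.8794, p* = 29.8833.
With the tax, the buyer price exceeds the seller price by 20: (45 − 5.25q) − (8 + 7.6q) = 20 → q' = 1.323.
Δq = 2.8794 − 1.323 = 1.5564; the wedge equals the tax, 20.
DWL = ½ × 1.5564 × 20 = €15.56 thousand.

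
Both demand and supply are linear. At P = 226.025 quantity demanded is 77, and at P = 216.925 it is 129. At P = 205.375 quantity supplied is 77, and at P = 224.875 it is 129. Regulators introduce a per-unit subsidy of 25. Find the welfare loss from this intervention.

568.18

Demand slope = (216.925 − 226.025)/(129 − 77) = −0.175, so P = 239.5 − 0.175Q.
Supply slope = (224.875 − 205.375)/(129 − 77) = 0.375, so P = 176.5 + 0.375Q.
Competitive equilibrium: 239.5 − 0.175Q = 176.5 + 0.375Q → Q* = 114.5455, P* = 219.4545.
The subsidy lowers effective supply by 25: P = 151.5 + 0.375Q.
New quantity: 239.5 − 0.175Q = 151.5 + 0.375Q → Q' = 160.
Overproduction ΔQ = 160 − 114.5455 = 45.4545; wedge = subsidy = 25.
Welfare loss = ½ × 45.4545 × 25 = 568.18.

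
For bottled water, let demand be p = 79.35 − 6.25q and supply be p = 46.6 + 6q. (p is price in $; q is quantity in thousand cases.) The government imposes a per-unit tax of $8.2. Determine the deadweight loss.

Competitive equilibrium: 79.35 − 6.25q = 46.6 + 6q → q* = 2.6735, p* = 62.6408.
With the tax, the buyer price exceeds the seller price by 8.2: (79.35 − 6.25q) − (46.6 + 6q) = 8.2 → q' = 2.0041.
Δq = 2.6735 − 2.0041 = 0.6694; the wedge equals the tax, 8.2.
DWL = ½ × 0.6694 × 8.2 = $2.74 thousand.

$2.74 thousand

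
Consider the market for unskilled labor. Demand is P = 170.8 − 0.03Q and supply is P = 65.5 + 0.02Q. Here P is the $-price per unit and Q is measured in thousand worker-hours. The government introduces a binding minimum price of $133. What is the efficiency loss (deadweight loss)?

Competitive equilibrium: 170.8 − 0.03Q = 65.5 + 0.02Q → Q* = 2106, P* = 107.62.
At the floor P = 133, quantity demanded = (170.8 − 133)/0.03 = 1260.
Sellers' marginal cost at Q' = 1260: 65.5 + 0.02·1260 = 90.7.
ΔQ = 2106 − 1260 = 846; wedge = 133 − 90.7 = 42.3.
Deadweight loss = ½ × 846 × 42.3 = $17892.90 thousand.

$17892.90 thousand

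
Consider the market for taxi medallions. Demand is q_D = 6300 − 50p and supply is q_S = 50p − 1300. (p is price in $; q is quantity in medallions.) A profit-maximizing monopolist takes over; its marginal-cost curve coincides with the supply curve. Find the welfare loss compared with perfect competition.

$13888.89

In inverse form: demand p = 126 − 0.02q, supply p = 26 + 0.02q.
Competitive equilibrium: 126 − 0.02q = 26 + 0.02q → q* = 2500, p* = 76.
Marginal revenue: MR = 126 − 0.04q. Set MR = MC: 126 − 0.04q = 26 + 0.02q → q_m = 1666.66667.
Price p_m = 126 − 0.02·1666.66667 = 92.66667; MC(q_m) = 26 + 0.02·1666.66667 = 59.33333.
Competitive q* = 2500, so Δq = 833.33333; wedge = 92.66667 − 59.33333 = 33.33334.
Welfare loss = ½ × 833.33333 × 33.33334 = $13888.89.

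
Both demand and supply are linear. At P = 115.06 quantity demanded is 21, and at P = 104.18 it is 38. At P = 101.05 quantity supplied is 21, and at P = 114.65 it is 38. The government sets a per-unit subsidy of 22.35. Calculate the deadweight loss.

173.45

Demand slope = (104.18 − 115.06)/(38 − 21) = −0.64, so P = 128.5 − 0.64Q.
Supply slope = (114.65 − 101.05)/(38 − 21) = 0.8, so P = 84.25 + 0.8Q.
Competitive equilibrium: 128.5 − 0.64Q = 84.25 + 0.8Q → Q* = 30.72917, P* = 108.83333.
The subsidy lowers effective supply by 22.35: P = 61.9 + 0.8Q.
New quantity: 128.5 − 0.64Q = 61.9 + 0.8Q → Q' = 46.25.
Overproduction ΔQ = 46.25 − 30.72917 = 15.52083; wedge = subsidy = 22.35.
The triangle = ½ × 15.52083 × 22.35 = 173.45.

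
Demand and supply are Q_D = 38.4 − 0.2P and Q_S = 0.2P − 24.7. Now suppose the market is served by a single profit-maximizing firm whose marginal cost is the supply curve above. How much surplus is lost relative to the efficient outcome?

26.07

In inverse form: demand P = 192 − 5Q, supply P = 123.5 + 5Q.
Competitive equilibrium: 192 − 5Q = 123.5 + 5Q → Q* = 6.85, P* = 157.75.
Marginal revenue: MR = 192 − 10Q. Set MR = MC: 192 − 10Q = 123.5 + 5Q → Q_m = 4.5667.
Price P_m = 192 − 5·4.5667 = 169.1665; MC(Q_m) = 123.5 + 5·4.5667 = 146.3335.
Competitive Q* = 6.85, so ΔQ = 2.2833; wedge = 169.1665 − 146.3335 = 22.833.
DWL = ½ × 2.2833 × 22.833 = 26.07.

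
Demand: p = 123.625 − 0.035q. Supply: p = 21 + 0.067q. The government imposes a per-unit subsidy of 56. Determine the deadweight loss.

Competitive equilibrium: 123.625 − 0.035q = 21 + 0.067q → q* = 1006.1275, p* = 88.4105.
The subsidy lowers effective supply by 56: p = 0.067q − 35.
New quantity: 123.625 − 0.035q = 0.067q − 35 → q' = 1555.1471.
Overproduction Δq = 1555.1471 − 1006.1275 = 549.0196; wedge = subsidy = 56.
Welfare loss = ½ × 549.0196 × 56 = 15372.55.

15372.55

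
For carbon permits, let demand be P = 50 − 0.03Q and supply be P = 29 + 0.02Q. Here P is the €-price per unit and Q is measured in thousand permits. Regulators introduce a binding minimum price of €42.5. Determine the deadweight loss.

€722.50 thousand

Competitive equilibrium: 50 − 0.03Q = 29 + 0.02Q → Q* = 420, P* = 37.4.
At the floor P = 42.5, quantity demanded = (50 − 42.5)/0.03 = 250.
Sellers' marginal cost at Q' = 250: 29 + 0.02·250 = 34.
ΔQ = 420 − 250 = 170; wedge = 42.5 − 34 = 8.5.
Welfare loss = ½ × 170 × 8.5 = €722.50 thousand.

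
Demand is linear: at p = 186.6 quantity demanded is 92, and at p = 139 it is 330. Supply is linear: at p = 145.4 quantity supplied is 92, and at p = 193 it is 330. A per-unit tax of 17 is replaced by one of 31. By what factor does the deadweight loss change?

3.325

Demand slope = (139 − 186.6)/(330 − 92) = −0.2, so p = 205 − 0.2q.
Supply slope = (193 − 145.4)/(330 − 92) = 0.2, so p = 127 + 0.2q.
Competitive equilibrium: 205 − 0.2q = 127 + 0.2q → q* = 195, p* = 166.
For a per-unit tax t: Δq = t/0.4, so DWL = ½·t·(t/0.4) = t²/0.8.
At t = 17: DWL = 361.25. At t = 31: DWL = 1201.25.
Ratio = (31/17)² = 3.325.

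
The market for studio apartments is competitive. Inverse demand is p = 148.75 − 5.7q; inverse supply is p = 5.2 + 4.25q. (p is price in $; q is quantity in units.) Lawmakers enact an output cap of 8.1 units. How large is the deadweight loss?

Competitive equilibrium: 148.75 − 5.7q = 5.2 + 4.25q → q* = 14.4271, p* = 66.5153.
At q = 8.1: demand price = 148.75 − 5.7·8.1 = 102.58; supply price = 5.2 + 4.25·8.1 = 39.625.
Δq = 14.4271 − 8.1 = 6.3271; wedge = 102.58 − 39.625 = 62.955.
Deadweight loss = ½ × 6.3271 × 62.955 = $199.16.

$199.16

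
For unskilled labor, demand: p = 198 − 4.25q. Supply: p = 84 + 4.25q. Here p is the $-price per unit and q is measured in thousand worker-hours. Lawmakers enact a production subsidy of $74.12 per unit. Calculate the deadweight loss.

Competitive equilibrium: 198 − 4.25q = 84 + 4.25q → q* = 13.4118, p* = 141.
The subsidy lowers effective supply by 74.12: p = 9.88 + 4.25q.
New quantity: 198 − 4.25q = 9.88 + 4.25q → q' = 22.1318.
Overproduction Δq = 22.1318 − 13.4118 = 8.72; wedge = subsidy = 74.12.
Deadweight loss = ½ × 8.72 × 74.12 = $323.16 thousand.

$323.16 thousand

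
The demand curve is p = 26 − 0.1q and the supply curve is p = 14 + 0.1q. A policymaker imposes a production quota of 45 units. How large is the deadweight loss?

22.50

Competitive equilibrium: 26 − 0.1q = 14 + 0.1q → q* = 60, p* = 20.
At q = 45: demand price = 26 − 0.1·45 = 21.5; supply price = 14 + 0.1·45 = 18.5.
Δq = 60 − 45 = 15; wedge = 21.5 − 18.5 = 3.
DWL = ½ × 15 × 3 = 22.50.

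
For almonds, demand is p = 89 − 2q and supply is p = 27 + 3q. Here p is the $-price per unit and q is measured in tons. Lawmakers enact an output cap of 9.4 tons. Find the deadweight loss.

Competitive equilibrium: 89 − 2q = 27 + 3q → q* = 12.4, p* = 64.2.
At q = 9.4: demand price = 89 − 2·9.4 = 70.2; supply price = 27 + 3·9.4 = 55.2.
Δq = 12.4 − 9.4 = 3; wedge = 70.2 − 55.2 = 15.
The triangle = ½ × 3 × 15 = $22.50.

$22.50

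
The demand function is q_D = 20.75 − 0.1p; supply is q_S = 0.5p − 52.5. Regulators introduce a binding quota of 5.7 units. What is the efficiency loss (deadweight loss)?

In inverse form: demand p = 207.5 − 10q, supply p = 105 + 2q.
Competitive equilibrium: 207.5 − 10q = 105 + 2q → q* = 8.5417, p* = 122.0833.
At q = 5.7: demand price = 207.5 − 10·5.7 = 150.5; supply price = 105 + 2·5.7 = 116.4.
Δq = 8.5417 − 5.7 = 2.8417; wedge = 150.5 − 116.4 = 34.1.
DWL = ½ × 2.8417 × 34.1 = 48.45.

48.45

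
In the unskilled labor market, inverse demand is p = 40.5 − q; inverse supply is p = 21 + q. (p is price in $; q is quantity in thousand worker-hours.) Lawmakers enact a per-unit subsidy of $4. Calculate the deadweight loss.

Competitive equilibrium: 40.5 − q = 21 + q → q* = 9.75, p* = 30.75.
The subsidy lowers effective supply by 4: p = 17 + q.
New quantity: 40.5 − q = 17 + q → q' = 11.75.
Overproduction Δq = 11.75 − 9.75 = 2; wedge = subsidy = 4.
Welfare loss = ½ × 2 × 4 = $4 thousand.

$4 thousand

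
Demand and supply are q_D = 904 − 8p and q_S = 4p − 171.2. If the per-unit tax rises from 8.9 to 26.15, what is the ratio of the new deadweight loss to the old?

In inverse form: demand p = 113 − 0.125q, supply p = 42.8 + 0.25q.
Competitive equilibrium: 113 − 0.125q = 42.8 + 0.25q → q* = 187.2, p* = 89.6.
For a per-unit tax t: Δq = t/0.375, so DWL = ½·t·(t/0.375) = t²/0.75.
At t = 8.9: DWL = 105.613. At t = 26.15: DWL = 911.763.
Ratio = (26.15/8.9)² = 8.633.

8.633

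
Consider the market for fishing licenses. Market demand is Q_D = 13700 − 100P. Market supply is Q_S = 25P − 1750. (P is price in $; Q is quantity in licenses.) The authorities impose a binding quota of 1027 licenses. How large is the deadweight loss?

$2449.225

In inverse form: demand P = 137 − 0.01Q, supply P = 70 + 0.04Q.
Competitive equilibrium: 137 − 0.01Q = 70 + 0.04Q → Q* = 1340, P* = 123.6.
At Q = 1027: demand price = 137 − 0.01·1027 = 126.73; supply price = 70 + 0.04·1027 = 111.08.
ΔQ = 1340 − 1027 = 313; wedge = 126.73 − 111.08 = 15.65.
Welfare loss = ½ × 313 × 15.65 = $2449.225.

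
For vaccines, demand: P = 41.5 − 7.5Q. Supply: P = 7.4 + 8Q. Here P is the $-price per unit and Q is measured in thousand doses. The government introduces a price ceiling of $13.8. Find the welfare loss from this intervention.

Competitive equilibrium: 41.5 − 7.5Q = 7.4 + 8Q → Q* = 2.2, P* = 25.
At the ceiling P = 13.8, quantity supplied = (13.8 − 7.4)/8 = 0.8.
Willingness to pay at Q' = 0.8: 41.5 − 7.5·0.8 = 35.5.
ΔQ = 2.2 − 0.8 = 1.4; wedge = 35.5 − 13.8 = 21.7.
DWL = ½ × 1.4 × 21.7 = $15.19 thousand.

$15.19 thousand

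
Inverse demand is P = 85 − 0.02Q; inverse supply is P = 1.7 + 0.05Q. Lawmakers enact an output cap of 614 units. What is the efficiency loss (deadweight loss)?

11612.16

Competitive equilibrium: 85 − 0.02Q = 1.7 + 0.05Q → Q* = 1190, P* = 61.2.
At Q = 614: demand price = 85 − 0.02·614 = 72.72; supply price = 1.7 + 0.05·614 = 32.4.
ΔQ = 1190 − 614 = 576; wedge = 72.72 − 32.4 = 40.32.
DWL = ½ × 576 × 40.32 = 11612.16.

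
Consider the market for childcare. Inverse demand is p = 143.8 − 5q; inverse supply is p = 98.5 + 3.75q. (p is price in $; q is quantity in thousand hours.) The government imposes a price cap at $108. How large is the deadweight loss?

$30.58 thousand

Competitive equilibrium: 143.8 − 5q = 98.5 + 3.75q → q* = 5.1771, p* = 117.9143.
At the ceiling p = 108, quantity supplied = (108 − 98.5)/3.75 = 2.5333.
Willingness to pay at q' = 2.5333: 143.8 − 5·2.5333 = 131.1335.
Δq = 5.1771 − 2.5333 = 2.6438; wedge = 131.1335 − 108 = 23.1335.
DWL = ½ × 2.6438 × 23.1335 = $30.58 thousand.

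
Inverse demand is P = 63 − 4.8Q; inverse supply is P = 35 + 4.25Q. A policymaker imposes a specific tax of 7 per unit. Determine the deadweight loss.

Competitive equilibrium: 63 − 4.8Q = 35 + 4.25Q → Q* = 3.0939, P* = 48.1492.
With the tax, the buyer price exceeds the seller price by 7: (63 − 4.8Q) − (35 + 4.25Q) = 7 → Q' = 2.3204.
ΔQ = 3.0939 − 2.3204 = 0.7735; the wedge equals the tax, 7.
DWL = ½ × 0.7735 × 7 = 2.71.

2.71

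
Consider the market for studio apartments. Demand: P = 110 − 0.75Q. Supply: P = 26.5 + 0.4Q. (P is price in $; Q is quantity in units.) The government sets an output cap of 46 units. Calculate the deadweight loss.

$407.11

Competitive equilibrium: 110 − 0.75Q = 26.5 + 0.4Q → Q* = 72.6087, P* = 55.5435.
At Q = 46: demand price = 110 − 0.75·46 = 75.5; supply price = 26.5 + 0.4·46 = 44.9.
ΔQ = 72.6087 − 46 = 26.6087; wedge = 75.5 − 44.9 = 30.6.
Welfare loss = ½ × 26.6087 × 30.6 = $407.11.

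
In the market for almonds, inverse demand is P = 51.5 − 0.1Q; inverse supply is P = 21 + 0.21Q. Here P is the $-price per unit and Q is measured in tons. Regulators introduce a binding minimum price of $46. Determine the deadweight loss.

Competitive equilibrium: 51.5 − 0.1Q = 21 + 0.21Q → Q* = 98.3871, P* = 41.6613.
At the floor P = 46, quantity demanded = (51.5 − 46)/0.1 = 55.
Sellers' marginal cost at Q' = 55: 21 + 0.21·55 = 32.55.
ΔQ = 98.3871 − 55 = 43.3871; wedge = 46 − 32.55 = 13.45.
Welfare loss = ½ × 43.3871 × 13.45 = $291.78.

$291.78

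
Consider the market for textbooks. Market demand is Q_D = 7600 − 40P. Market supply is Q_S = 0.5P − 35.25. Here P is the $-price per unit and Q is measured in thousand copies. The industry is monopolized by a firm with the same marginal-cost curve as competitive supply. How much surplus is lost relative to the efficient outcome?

In inverse form: demand P = 190 − 0.025Q, supply P = 70.5 + 2Q.
Competitive equilibrium: 190 − 0.025Q = 70.5 + 2Q → Q* = 59.0123, P* = 188.5247.
Marginal revenue: MR = 190 − 0.05Q. Set MR = MC: 190 − 0.05Q = 70.5 + 2Q → Q_m = 58.2927.
Price P_m = 190 − 0.025·58.2927 = 188.5427; MC(Q_m) = 70.5 + 2·58.2927 = 187.0854.
Competitive Q* = 59.0123, so ΔQ = 0.7196; wedge = 188.5427 − 187.0854 = 1.4573.
Welfare loss = ½ × 0.7196 × 1.4573 = $0.52 thousand.

$0.52 thousand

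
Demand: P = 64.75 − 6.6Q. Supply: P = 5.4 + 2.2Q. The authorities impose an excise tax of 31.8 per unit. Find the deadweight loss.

57.46

Competitive equilibrium: 64.75 − 6.6Q = 5.4 + 2.2Q → Q* = 6.7443, P* = 20.2375.
With the tax, the buyer price exceeds the seller price by 31.8: (64.75 − 6.6Q) − (5.4 + 2.2Q) = 31.8 → Q' = 3.1307.
ΔQ = 6.7443 − 3.1307 = 3.6136; the wedge equals the tax, 31.8.
DWL = ½ × 3.6136 × 31.8 = 57.46.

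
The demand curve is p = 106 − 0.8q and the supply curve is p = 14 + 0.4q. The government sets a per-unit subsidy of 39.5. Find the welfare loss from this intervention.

650.10

Competitive equilibrium: 106 − 0.8q = 14 + 0.4q → q* = 76.6667, p* = 44.6667.
The subsidy lowers effective supply by 39.5: p = 0.4q − 25.5.
New quantity: 106 − 0.8q = 0.4q − 25.5 → q' = 109.5833.
Overproduction Δq = 109.5833 − 76.6667 = 32.9166; wedge = subsidy = 39.5.
DWL = ½ × 32.9166 × 39.5 = 650.10.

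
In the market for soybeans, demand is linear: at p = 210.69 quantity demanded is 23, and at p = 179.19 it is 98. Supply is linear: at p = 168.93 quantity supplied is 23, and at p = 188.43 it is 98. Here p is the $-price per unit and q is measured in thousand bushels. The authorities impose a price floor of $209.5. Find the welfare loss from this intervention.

$1166.69 thousand

Demand slope = (179.19 − 210.69)/(98 − 23) = −0.42, so p = 220.35 − 0.42q.
Supply slope = (188.43 − 168.93)/(98 − 23) = 0.26, so p = 162.95 + 0.26q.
Competitive equilibrium: 220.35 − 0.42q = 162.95 + 0.26q → q* = 84.4118, p* = 184.8971.
At the floor p = 209.5, quantity demanded = (220.35 − 209.5)/0.42 = 25.8333.
Sellers' marginal cost at q' = 25.8333: 162.95 + 0.26·25.8333 = 169.6667.
Δq = 84.4118 − 25.8333 = 58.5785; wedge = 209.5 − 169.6667 = 39.8333.
DWL = ½ × 58.5785 × 39.8333 = $1166.69 thousand.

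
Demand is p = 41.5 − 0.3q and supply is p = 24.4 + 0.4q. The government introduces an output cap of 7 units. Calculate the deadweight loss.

106.31

Competitive equilibrium: 41.5 − 0.3q = 24.4 + 0.4q → q* = 24.4286, p* = 34.1714.
At q = 7: demand price = 41.5 − 0.3·7 = 39.4; supply price = 24.4 + 0.4·7 = 27.2.
Δq = 24.4286 − 7 = 17.4286; wedge = 39.4 − 27.2 = 12.2.
The triangle = ½ × 17.4286 × 12.2 = 106.31.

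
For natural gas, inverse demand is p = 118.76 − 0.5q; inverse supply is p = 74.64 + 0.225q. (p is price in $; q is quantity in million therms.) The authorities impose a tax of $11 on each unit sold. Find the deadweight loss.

$83.45 million

Competitive equilibrium: 118.76 − 0.5q = 74.64 + 0.225q → q* = 60.8552, p* = 88.3324.
With the tax, the buyer price exceeds the seller price by 11: (118.76 − 0.5q) − (74.64 + 0.225q) = 11 → q' = 45.6828.
Δq = 60.8552 − 45.6828 = 15.1724; the wedge equals the tax, 11.
Welfare loss = ½ × 15.1724 × 11 = $83.45 million.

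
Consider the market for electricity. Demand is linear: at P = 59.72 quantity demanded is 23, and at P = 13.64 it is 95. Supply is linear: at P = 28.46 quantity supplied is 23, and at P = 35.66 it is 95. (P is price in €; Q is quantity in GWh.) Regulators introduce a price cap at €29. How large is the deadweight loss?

€502.25

Demand slope = (13.64 − 59.72)/(95 − 23) = −0.64, so P = 74.44 − 0.64Q.
Supply slope = (35.66 − 28.46)/(95 − 23) = 0.1, so P = 26.16 + 0.1Q.
Competitive equilibrium: 74.44 − 0.64Q = 26.16 + 0.1Q → Q* = 65.2432, P* = 32.6843.
At the ceiling P = 29, quantity supplied = (29 − 26.16)/0.1 = 28.4.
Willingness to pay at Q' = 28.4: 74.44 − 0.64·28.4 = 56.264.
ΔQ = 65.2432 − 28.4 = 36.8432; wedge = 56.264 − 29 = 27.264.
Deadweight loss = ½ × 36.8432 × 27.264 = €502.25.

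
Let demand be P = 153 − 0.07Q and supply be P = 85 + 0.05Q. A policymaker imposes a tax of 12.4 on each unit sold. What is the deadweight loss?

640.67

Competitive equilibrium: 153 − 0.07Q = 85 + 0.05Q → Q* = 566.6667, P* = 113.3333.
With the tax, the buyer price exceeds the seller price by 12.4: (153 − 0.07Q) − (85 + 0.05Q) = 12.4 → Q' = 463.3333.
ΔQ = 566.6667 − 463.3333 = 103.3334; the wedge equals the tax, 12.4.
Deadweight loss = ½ × 103.3334 × 12.4 = 640.67.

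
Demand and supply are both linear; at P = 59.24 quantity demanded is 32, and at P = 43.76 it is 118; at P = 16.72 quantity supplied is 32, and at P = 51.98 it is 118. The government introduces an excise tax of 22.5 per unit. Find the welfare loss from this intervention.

Demand slope = (43.76 − 59.24)/(118 − 32) = −0.18, so P = 65 − 0.18Q.
Supply slope = (51.98 − 16.72)/(118 − 32) = 0.41, so P = 3.6 + 0.41Q.
Competitive equilibrium: 65 − 0.18Q = 3.6 + 0.41Q → Q* = 104.0678, P* = 46.2678.
With the tax, the buyer price exceeds the seller price by 22.5: (65 − 0.18Q) − (3.6 + 0.41Q) = 22.5 → Q' = 65.9322.
ΔQ = 104.0678 − 65.9322 = 38.1356; the wedge equals the tax, 22.5.
DWL = ½ × 38.1356 × 22.5 = 429.03.

429.03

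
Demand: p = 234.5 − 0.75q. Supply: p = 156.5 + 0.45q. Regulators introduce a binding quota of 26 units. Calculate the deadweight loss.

912.60

Competitive equilibrium: 234.5 − 0.75q = 156.5 + 0.45q → q* = 65, p* = 185.75.
At q = 26: demand price = 234.5 − 0.75·26 = 215; supply price = 156.5 + 0.45·26 = 168.2.
Δq = 65 − 26 = 39; wedge = 215 − 168.2 = 46.8.
Deadweight loss = ½ × 39 × 46.8 = 912.60.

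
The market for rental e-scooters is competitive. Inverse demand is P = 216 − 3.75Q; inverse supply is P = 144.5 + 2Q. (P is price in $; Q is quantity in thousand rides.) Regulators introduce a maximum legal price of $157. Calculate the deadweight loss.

$109.97 thousand

Competitive equilibrium: 216 − 3.75Q = 144.5 + 2Q → Q* = 12.4348, P* = 169.3696.
At the ceiling P = 157, quantity supplied = (157 − 144.5)/2 = 6.25.
Willingness to pay at Q' = 6.25: 216 − 3.75·6.25 = 192.5625.
ΔQ = 12.4348 − 6.25 = 6.1848; wedge = 192.5625 − 157 = 35.5625.
DWL = ½ × 6.1848 × 35.5625 = $109.97 thousand.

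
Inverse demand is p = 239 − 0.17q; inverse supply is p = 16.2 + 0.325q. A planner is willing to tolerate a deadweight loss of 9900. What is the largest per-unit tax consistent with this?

99

Competitive equilibrium: 239 − 0.17q = 16.2 + 0.325q → q* = 450.101, p* = 162.4828.
A tax t gives Δq = t/0.495 and wedge t, so DWL = t²/0.99.
t²/0.99 = 9900 → t² = 9801 → t = 99.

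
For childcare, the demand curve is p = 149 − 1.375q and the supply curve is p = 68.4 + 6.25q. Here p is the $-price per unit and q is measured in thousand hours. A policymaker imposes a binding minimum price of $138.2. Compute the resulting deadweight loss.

Competitive equilibrium: 149 − 1.375q = 68.4 + 6.25q → q* = 10.5705, p* = 134.4656.
At the floor p = 138.2, quantity demanded = (149 − 138.2)/1.375 = 7.8545.
Sellers' marginal cost at q' = 7.8545: 68.4 + 6.25·7.8545 = 117.4906.
Δq = 10.5705 − 7.8545 = 2.716; wedge = 138.2 − 117.4906 = 20.7094.
Welfare loss = ½ × 2.716 × 20.7094 = $28.12 thousand.

$28.12 thousand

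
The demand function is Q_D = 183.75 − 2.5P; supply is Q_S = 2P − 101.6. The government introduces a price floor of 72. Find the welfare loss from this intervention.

207.48

In inverse form: demand P = 73.5 − 0.4Q, supply P = 50.8 + 0.5Q.
Competitive equilibrium: 73.5 − 0.4Q = 50.8 + 0.5Q → Q* = 25.2222, P* = 63.4111.
At the floor P = 72, quantity demanded = (73.5 − 72)/0.4 = 3.75.
Sellers' marginal cost at Q' = 3.75: 50.8 + 0.5·3.75 = 52.675.
ΔQ = 25.2222 − 3.75 = 21.4722; wedge = 72 − 52.675 = 19.325.
Deadweight loss = ½ × 21.4722 × 19.325 = 207.48.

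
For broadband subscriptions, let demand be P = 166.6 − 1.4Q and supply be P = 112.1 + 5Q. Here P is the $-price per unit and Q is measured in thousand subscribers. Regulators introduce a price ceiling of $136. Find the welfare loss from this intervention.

$44.66 thousand

Competitive equilibrium: 166.6 − 1.4Q = 112.1 + 5Q → Q* = 8.5156, P* = 154.6781.
At the ceiling P = 136, quantity supplied = (136 − 112.1)/5 = 4.78.
Willingness to pay at Q' = 4.78: 166.6 − 1.4·4.78 = 159.908.
ΔQ = 8.5156 − 4.78 = 3.7356; wedge = 159.908 − 136 = 23.908.
DWL = ½ × 3.7356 × 23.908 = $44.66 thousand.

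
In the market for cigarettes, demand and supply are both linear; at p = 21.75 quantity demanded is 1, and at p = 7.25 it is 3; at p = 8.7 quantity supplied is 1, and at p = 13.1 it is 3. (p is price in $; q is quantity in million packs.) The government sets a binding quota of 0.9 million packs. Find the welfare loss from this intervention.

$10.36 million

Demand slope = (7.25 − 21.75)/(3 − 1) = −7.25, so p = 29 − 7.25q.
Supply slope = (13.1 − 8.7)/(3 − 1) = 2.2, so p = 6.5 + 2.2q.
Competitive equilibrium: 29 − 7.25q = 6.5 + 2.2q → q* = 2.381, p* = 11.7381.
At q = 0.9: demand price = 29 − 7.25·0.9 = 22.475; supply price = 6.5 + 2.2·0.9 = 8.48.
Δq = 2.381 − 0.9 = 1.481; wedge = 22.475 − 8.48 = 13.995.
Welfare loss = ½ × 1.481 × 13.995 = $10.36 million.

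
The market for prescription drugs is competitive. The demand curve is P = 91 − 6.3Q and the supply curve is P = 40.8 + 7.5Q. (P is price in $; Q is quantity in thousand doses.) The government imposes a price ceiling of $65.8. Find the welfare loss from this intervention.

Competitive equilibrium: 91 − 6.3Q = 40.8 + 7.5Q → Q* = 3.6377, P* = 68.0826.
At the ceiling P = 65.8, quantity supplied = (65.8 − 40.8)/7.5 = 3.3333.
Willingness to pay at Q' = 3.3333: 91 − 6.3·3.3333 = 70.0002.
ΔQ = 3.6377 − 3.3333 = 0.3044; wedge = 70.0002 − 65.8 = 4.2002.
DWL = ½ × 0.3044 × 4.2002 = $0.64 thousand.

$0.64 thousand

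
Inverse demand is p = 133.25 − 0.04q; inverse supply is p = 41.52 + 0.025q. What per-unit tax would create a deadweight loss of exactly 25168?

57.2

Competitive equilibrium: 133.25 − 0.04q = 41.52 + 0.025q → q* = 1411.2308, p* = 76.8008.
A tax t gives Δq = t/0.065 and wedge t, so DWL = t²/0.13.
t²/0.13 = 25168 → t² = 3271.84 → t = 57.2.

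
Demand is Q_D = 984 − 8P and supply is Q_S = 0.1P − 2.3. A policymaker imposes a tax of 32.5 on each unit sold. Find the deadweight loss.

52.16

In inverse form: demand P = 123 − 0.125Q, supply P = 23 + 10Q.
Competitive equilibrium: 123 − 0.125Q = 23 + 10Q → Q* = 9.8765, P* = 121.7654.
With the tax, the buyer price exceeds the seller price by 32.5: (123 − 0.125Q) − (23 + 10Q) = 32.5 → Q' = 6.6667.
ΔQ = 9.8765 − 6.6667 = 3.2098; the wedge equals the tax, 32.5.
DWL = ½ × 3.2098 × 32.5 = 52.16.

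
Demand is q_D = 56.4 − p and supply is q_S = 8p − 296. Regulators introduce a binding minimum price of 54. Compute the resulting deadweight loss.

123.95

In inverse form: demand p = 56.4 − q, supply p = 37 + 0.125q.
Competitive equilibrium: 56.4 − q = 37 + 0.125q → q* = 17.2444, p* = 39.1556.
At the floor p = 54, quantity demanded = (56.4 − 54)/1 = 2.4.
Sellers' marginal cost at q' = 2.4: 37 + 0.125·2.4 = 37.3.
Δq = 17.2444 − 2.4 = 14.8444; wedge = 54 − 37.3 = 16.7.
DWL = ½ × 14.8444 × 16.7 = 123.95.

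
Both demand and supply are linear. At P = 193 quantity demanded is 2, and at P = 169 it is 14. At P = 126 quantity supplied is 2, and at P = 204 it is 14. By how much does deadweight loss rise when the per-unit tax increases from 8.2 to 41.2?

Demand slope = (169 − 193)/(14 − 2) = −2, so P = 197 − 2Q.
Supply slope = (204 − 126)/(14 − 2) = 6.5, so P = 113 + 6.5Q.
Competitive equilibrium: 197 − 2Q = 113 + 6.5Q → Q* = 9.8824, P* = 177.2353.
For a per-unit tax t: ΔQ = t/8.5, so DWL = ½·t·(t/8.5) = t²/17.
At t = 8.2: DWL = 3.955. At t = 41.2: DWL = 99.849.
Increase = 99.849 − 3.955 = 95.89.

95.89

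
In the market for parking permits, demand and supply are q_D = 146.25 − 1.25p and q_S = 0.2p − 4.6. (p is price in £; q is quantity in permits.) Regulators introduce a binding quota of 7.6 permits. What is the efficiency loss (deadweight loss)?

In inverse form: demand p = 117 − 0.8q, supply p = 23 + 5q.
Competitive equilibrium: 117 − 0.8q = 23 + 5q → q* = 16.2069, p* = 104.0345.
At q = 7.6: demand price = 117 − 0.8·7.6 = 110.92; supply price = 23 + 5·7.6 = 61.
Δq = 16.2069 − 7.6 = 8.6069; wedge = 110.92 − 61 = 49.92.
The triangle = ½ × 8.6069 × 49.92 = £214.83.

£214.83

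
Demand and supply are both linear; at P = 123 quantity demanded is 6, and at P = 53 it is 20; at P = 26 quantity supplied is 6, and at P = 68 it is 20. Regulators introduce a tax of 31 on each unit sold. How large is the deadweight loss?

60.06

Demand slope = (53 − 123)/(20 − 6) = −5, so P = 153 − 5Q.
Supply slope = (68 − 26)/(20 − 6) = 3, so P = 8 + 3Q.
Competitive equilibrium: 153 − 5Q = 8 + 3Q → Q* = 18.125, P* = 62.375.
With the tax, the buyer price exceeds the seller price by 31: (153 − 5Q) − (8 + 3Q) = 31 → Q' = 14.25.
ΔQ = 18.125 − 14.25 = 3.875; the wedge equals the tax, 31.
DWL = ½ × 3.875 × 31 = 60.06.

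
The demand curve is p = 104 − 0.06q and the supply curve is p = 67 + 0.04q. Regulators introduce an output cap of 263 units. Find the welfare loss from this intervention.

572.45

Competitive equilibrium: 104 − 0.06q = 67 + 0.04q → q* = 370, p* = 81.8.
At q = 263: demand price = 104 − 0.06·263 = 88.22; supply price = 67 + 0.04·263 = 77.52.
Δq = 370 − 263 = 107; wedge = 88.22 − 77.52 = 10.7.
The triangle = ½ × 107 × 10.7 = 572.45.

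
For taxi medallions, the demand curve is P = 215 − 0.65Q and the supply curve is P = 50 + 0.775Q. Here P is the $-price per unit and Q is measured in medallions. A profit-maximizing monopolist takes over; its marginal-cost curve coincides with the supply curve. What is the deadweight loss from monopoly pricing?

$937.38

Competitive equilibrium: 215 − 0.65Q = 50 + 0.775Q → Q* = 115.78947, P* = 139.73684.
Marginal revenue: MR = 215 − 1.3Q. Set MR = MC: 215 − 1.3Q = 50 + 0.775Q → Q_m = 79.51807.
Price P_m = 215 − 0.65·79.51807 = 163.31325; MC(Q_m) = 50 + 0.775·79.51807 = 111.6265.
Competitive Q* = 115.78947, so ΔQ = 36.2714; wedge = 163.31325 − 111.6265 = 51.68675.
Deadweight loss = ½ × 36.2714 × 51.68675 = $937.38.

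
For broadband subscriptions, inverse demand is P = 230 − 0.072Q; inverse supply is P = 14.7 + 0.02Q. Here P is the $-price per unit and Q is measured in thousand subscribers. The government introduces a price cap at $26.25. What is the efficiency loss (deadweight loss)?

$142929.94 thousand

Competitive equilibrium: 230 − 0.072Q = 14.7 + 0.02Q → Q* = 2340.2174, P* = 61.5043.
At the ceiling P = 26.25, quantity supplied = (26.25 − 14.7)/0.02 = 577.5.
Willingness to pay at Q' = 577.5: 230 − 0.072·577.5 = 188.42.
ΔQ = 2340.2174 − 577.5 = 1762.7174; wedge = 188.42 − 26.25 = 162.17.
Deadweight loss = ½ × 1762.7174 × 162.17 = $142929.94 thousand.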